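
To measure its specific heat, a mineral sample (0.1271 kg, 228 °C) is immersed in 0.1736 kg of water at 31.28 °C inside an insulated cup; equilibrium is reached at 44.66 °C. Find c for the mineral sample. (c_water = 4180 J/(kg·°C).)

c ≈ 417 J/(kg·°C)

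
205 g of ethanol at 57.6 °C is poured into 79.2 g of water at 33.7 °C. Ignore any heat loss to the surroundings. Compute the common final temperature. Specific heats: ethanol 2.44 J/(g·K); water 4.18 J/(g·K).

T_f ≈ 48.1 °C

Let T be the final temperature. ΣQ_i = 0:
205×2.44×(T − 57.6) + 79.2×4.18×(T − 33.7) = 0
500.2(T − 57.6) + 331.06(T − 33.7) = 0
(500.2 + 331.06) T = 500.2×57.6 + 331.06×33.7
T ≈ 48.08 °C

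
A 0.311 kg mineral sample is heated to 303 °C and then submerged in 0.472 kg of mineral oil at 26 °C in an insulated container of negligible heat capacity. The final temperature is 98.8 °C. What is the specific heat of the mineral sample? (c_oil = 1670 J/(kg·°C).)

c ≈ 904 J/(kg·°C)

Heat gained plus heat lost sum to zero:
0.311·c·(98.8 − 303) + 0.472·1670·(98.8 − 26) = 0
-63.51 c = -57384
c = -57384/-63.51 ≈ 903.6 J/(kg·°C)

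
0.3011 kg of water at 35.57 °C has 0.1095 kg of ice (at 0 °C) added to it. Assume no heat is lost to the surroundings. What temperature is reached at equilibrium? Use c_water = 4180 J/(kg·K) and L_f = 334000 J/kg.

Net heat exchanged in the isolated system is zero:
melt ice: 0.1095·334000 = 36573; warm the meltwater: 457.71 T; water: 1258.6(T − 35.57)
1716.3 T = 44768 − 36573 = 8195.3
T ≈ 4.77 °C — above 0 °C, consistent with complete melting.

T_f ≈ 4.8 °C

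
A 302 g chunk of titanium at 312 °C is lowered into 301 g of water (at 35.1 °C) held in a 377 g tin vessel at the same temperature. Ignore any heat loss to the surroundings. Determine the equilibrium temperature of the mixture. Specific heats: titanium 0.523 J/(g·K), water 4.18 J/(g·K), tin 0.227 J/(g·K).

T_f ≈ 64.2 °C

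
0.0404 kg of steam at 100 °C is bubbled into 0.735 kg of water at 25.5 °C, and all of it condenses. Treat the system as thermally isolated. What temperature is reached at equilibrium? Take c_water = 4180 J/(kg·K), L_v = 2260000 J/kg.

T_f ≈ 57.6 °C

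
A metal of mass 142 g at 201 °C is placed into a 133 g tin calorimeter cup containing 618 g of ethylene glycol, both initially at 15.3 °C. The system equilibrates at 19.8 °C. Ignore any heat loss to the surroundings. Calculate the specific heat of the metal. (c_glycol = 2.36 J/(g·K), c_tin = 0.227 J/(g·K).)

Setting the total heat transfer to zero:
142·c·(19.8 − 201) + 618·2.36·(19.8 − 15.3) + 133·0.227·(19.8 − 15.3) = 0
-25730 c = -6699
c = -6699/-25730 ≈ 0.2604 J/(g·K)

c ≈ 0.26 J/(g·K)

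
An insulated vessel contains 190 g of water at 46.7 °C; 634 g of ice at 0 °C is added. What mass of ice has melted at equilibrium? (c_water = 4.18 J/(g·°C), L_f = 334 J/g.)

Water can give up m c ΔT = 190×4.18×46.7 = 37089 J before reaching 0 °C.
To melt every bit of ice: 634×334 = 211756 J.
Since 37089 < 211756 J, not all the ice melts; equilibrium is at 0 °C.
Mass melted = 37089/334 ≈ 111 g.

m_melted ≈ 111 g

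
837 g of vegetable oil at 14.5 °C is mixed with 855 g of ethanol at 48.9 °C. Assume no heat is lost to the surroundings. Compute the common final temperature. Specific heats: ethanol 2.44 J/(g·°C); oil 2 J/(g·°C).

T_f ≈ 33.6 °C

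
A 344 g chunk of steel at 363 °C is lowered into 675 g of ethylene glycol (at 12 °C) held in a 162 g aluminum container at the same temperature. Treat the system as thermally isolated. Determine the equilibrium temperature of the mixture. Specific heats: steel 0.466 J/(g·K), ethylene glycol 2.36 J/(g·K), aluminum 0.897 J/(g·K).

Net heat exchanged in the isolated system is zero:
344·0.466·(T − 363) + 675·2.36·(T − 12) + 162·0.897·(T − 12) = 0
(160.3 + 1593 + 145.31) T = 160.3·363 + 1593·12 + 145.31·12
T = 79050 / 1898.6 = 41.6 °C

T_f ≈ 41.6 °C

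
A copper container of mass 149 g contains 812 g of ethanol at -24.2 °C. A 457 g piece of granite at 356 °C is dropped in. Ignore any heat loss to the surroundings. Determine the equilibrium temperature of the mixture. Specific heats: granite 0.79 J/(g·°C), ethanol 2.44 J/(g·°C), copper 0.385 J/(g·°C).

T_f ≈ 33.0 °C

Heat gained plus heat lost sum to zero:
457*0.79*(T − 356) + 812*2.44*(T − (-24.2)) + 149*0.385*(T − (-24.2)) = 0
361.03(T − 356) + 1981.3(T − (-24.2)) + 57.37(T − (-24.2)) = 0
(361.03 + 1981.3 + 57.37) T = 361.03*356 + 1981.3*(-24.2) + 57.37*(-24.2)
T = 79191 / 2399.7 = 33 °C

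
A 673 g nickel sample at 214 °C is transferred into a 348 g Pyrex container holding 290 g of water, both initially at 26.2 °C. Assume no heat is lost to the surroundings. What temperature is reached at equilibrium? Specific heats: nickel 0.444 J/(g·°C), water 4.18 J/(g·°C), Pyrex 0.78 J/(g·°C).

T_f is the heat-capacity-weighted average of the initial temperatures:
T_f = (298.81*214 + 1212.2*26.2 + 271.44*26.2) / (298.81 + 1212.2 + 271.44)
    = 102817 / 1782.5 ≈ 57.68 °C

T_f ≈ 57.7 °C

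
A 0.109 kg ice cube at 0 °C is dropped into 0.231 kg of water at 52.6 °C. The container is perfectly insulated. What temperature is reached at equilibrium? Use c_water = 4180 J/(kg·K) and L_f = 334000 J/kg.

Let T be the final temperature. ΣQ_i = 0:
melt ice: 0.109·334000 = 36406; meltwater 0→T: 0.109·4180·T = 455.62 T; water: 965.58(T − 52.6)
1421.2 T = 50790 − 36406 = 14384
T ≈ 10.12 °C. Since T > 0 °C, the all-ice-melts assumption holds.

T_f ≈ 10.1 °C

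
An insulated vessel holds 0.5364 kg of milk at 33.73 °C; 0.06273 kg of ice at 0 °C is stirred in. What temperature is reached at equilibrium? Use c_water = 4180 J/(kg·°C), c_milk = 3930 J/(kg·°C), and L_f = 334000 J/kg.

T_f ≈ 21.2 °C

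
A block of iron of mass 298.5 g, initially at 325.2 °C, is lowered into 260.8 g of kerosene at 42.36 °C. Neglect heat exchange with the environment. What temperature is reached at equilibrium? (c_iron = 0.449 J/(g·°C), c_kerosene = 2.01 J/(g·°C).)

With ΣQ=0 the equilibrium temperature is the m·c-weighted mean:
T_f = (134.03·325.2 + 524.21·42.36) / (134.03 + 524.21)
    = 65791 / 658.23 ≈ 99.95 °C

T_f ≈ 100.0 °C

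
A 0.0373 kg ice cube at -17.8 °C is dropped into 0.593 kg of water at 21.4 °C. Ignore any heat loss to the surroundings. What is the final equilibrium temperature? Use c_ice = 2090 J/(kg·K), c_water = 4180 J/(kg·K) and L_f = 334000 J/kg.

Heat gained plus heat lost sum to zero:
ice -17.8→0 °C: 0.0373×2090×17.8 = 1387.6; fusion: m_ice L_f = 0.0373×334000 = 12458; warm the meltwater: 155.91 T; water: 2478.7(T − 21.4)
2634.7 T = 53045 − 13846 = 39199
T ≈ 14.88 °C. Since T > 0 °C, the all-ice-melts assumption holds.

T_f ≈ 14.9 °C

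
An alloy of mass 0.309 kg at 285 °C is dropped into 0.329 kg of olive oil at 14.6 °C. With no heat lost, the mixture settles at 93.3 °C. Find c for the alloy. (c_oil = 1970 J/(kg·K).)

Heat lost by the alloy = heat gained by the oil:
0.309×c×(285 − 93.3) = 0.329×1970×(93.3 − 14.6)
59.24 c = 51008  ⇒  c ≈ 861.1 J/(kg·K)

c ≈ 861 J/(kg·K)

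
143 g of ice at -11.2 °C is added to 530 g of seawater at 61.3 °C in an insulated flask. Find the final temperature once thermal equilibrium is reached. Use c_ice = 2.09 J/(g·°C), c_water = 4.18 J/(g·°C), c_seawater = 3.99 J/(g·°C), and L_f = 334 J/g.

Let T be the final temperature. ΣQ_i = 0:
ice -11.2→0 °C: 143×2.09×11.2 = 3347.3; latent heat to melt: 143×334 = 47762; warm the meltwater: 597.74 T; seawater: 2114.7(T − 61.3)
2712.4 T = 129631 − 51109 = 78522
T ≈ 28.95 °C — above 0 °C, consistent with complete melting.

T_f ≈ 28.9 °C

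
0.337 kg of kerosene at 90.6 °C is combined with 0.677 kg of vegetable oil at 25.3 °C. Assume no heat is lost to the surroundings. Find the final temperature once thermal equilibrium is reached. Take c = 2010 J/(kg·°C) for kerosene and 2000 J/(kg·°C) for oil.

T_f ≈ 47.1 °C

Heat lost by the kerosene equals heat gained by the oil:
0.337·2010·(90.6 − T) = 0.677·2000·(T − 25.3)
677.37(90.6 − T) = 1354(T − 25.3)
2031.4 T = 95626  ⇒  T ≈ 47.07 °C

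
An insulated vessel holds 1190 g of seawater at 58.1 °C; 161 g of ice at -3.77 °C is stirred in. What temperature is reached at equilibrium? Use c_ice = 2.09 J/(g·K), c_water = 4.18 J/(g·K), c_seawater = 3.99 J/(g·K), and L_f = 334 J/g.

T_f ≈ 40.7 °C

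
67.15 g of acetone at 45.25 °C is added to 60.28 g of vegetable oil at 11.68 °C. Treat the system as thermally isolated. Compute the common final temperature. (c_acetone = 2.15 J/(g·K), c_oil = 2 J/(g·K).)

T_f = Σ m_i c_i T_i / Σ m_i c_i:
T_f = (144.37*45.25 + 120.56*11.68) / (144.37 + 120.56)
    = 7941 / 264.93 ≈ 29.97 °C

T_f ≈ 30.0 °C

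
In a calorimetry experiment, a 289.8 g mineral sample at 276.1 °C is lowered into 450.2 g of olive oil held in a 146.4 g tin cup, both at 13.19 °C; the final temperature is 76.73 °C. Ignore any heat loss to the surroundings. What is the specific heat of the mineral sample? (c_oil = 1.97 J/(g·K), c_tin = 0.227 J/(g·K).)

Taking heat into each body as positive, Σ m c ΔT = 0:
289.8×c×(76.73 − 276.1) + 450.2×1.97×(76.73 − 13.19) + 146.4×0.227×(76.73 − 13.19) = 0
-57777 c = -58465
c = -58465/-57777 ≈ 1.012 J/(g·K)

c ≈ 1.01 J/(g·K)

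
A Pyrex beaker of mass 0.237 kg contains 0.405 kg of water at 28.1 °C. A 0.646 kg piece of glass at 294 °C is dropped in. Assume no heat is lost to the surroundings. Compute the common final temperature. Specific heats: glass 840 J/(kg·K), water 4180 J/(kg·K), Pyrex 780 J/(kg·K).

T_f ≈ 87.7 °C

Energy conservation, ΣQ = 0:
0.646·840·(T − 294) + 0.405·4180·(T − 28.1) + 0.237·780·(T − 28.1) = 0
542.64(T − 294) + 1692.9(T − 28.1) + 184.86(T − 28.1) = 0
2420.4 T = 212301
T = 212301/2420.4 ≈ 87.71 °C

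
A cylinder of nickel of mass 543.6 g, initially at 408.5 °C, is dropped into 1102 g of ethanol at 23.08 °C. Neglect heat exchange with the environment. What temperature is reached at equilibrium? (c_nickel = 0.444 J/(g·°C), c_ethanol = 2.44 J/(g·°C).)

With ΣQ=0 the equilibrium temperature is the m·c-weighted mean:
T_f = (241.36*408.5 + 2688.9*23.08) / (241.36 + 2688.9)
    = 160654 / 2930.2 ≈ 54.83 °C

T_f ≈ 54.8 °C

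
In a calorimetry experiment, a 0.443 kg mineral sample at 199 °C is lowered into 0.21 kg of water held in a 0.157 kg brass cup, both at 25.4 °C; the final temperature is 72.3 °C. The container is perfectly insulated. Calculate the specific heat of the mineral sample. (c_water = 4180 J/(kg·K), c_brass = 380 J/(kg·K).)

c ≈ 783 J/(kg·K)

Let T be the final temperature. ΣQ_i = 0:
0.443×c×(72.3 − 199) + 0.21×4180×(72.3 − 25.4) + 0.157×380×(72.3 − 25.4) = 0
-56.13 c = -43967
c = -43967/-56.13 ≈ 783.3 J/(kg·K)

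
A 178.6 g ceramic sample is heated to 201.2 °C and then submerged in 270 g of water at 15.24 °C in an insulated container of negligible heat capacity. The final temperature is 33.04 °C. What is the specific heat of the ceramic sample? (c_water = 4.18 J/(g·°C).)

c ≈ 0.669 J/(g·°C)

m_s c (T_s − T_f) = m_water c_water (T_f − T_0):
178.6×c×(201.2 − 33.04) = 270×4.18×(33.04 − 15.24)
30033 c = 20089  ⇒  c ≈ 0.6689 J/(g·°C)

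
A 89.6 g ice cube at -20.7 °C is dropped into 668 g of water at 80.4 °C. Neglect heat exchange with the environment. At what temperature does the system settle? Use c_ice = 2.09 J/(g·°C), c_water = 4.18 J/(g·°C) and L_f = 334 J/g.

T_f ≈ 60.2 °C

Energy conservation, ΣQ = 0:
warm ice to 0 °C: 89.6×2.09×(0 − (-20.7)) = 3876.4; latent heat to melt: 89.6×334 = 29926; meltwater 0→T: 89.6×4.18×T = 374.53 T; water: 2792.2(T − 80.4)
3166.8 T = 224496 − 33803 = 190693
T ≈ 60.22 °C — above 0 °C, consistent with complete melting.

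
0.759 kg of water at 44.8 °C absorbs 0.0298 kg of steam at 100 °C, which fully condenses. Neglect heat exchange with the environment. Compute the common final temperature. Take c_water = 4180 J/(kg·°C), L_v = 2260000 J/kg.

Energy balance with sensible and latent terms:
condense steam: −0.0298×2260000 = −67348
  condensed water 100 °C→T: 124.56(T − 100)
  water warms: 0.759×4180×(T − 44.8) = 3172.6(T − 44.8)
3297.2 T = 67348 + 12456 + 142133 = 221938
T ≈ 67.31 °C, under the boiling point, so the assumption holds.

T_f ≈ 67.3 °C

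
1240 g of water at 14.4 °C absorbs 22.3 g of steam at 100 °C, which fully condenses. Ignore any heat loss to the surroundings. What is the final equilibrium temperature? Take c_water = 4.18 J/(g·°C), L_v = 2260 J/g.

T_f ≈ 25.5 °C

Sum of m c ΔT and latent-heat terms is zero:
latent heat released on condensation: 22.3×2260 = 50398; condensed water 100 °C→T: 93.21(T − 100); water warms: 1240×4.18×(T − 14.4) = 5183.2(T − 14.4)
5276.4 T = 50398 + 9321.4 + 74638 = 134357
T ≈ 25.46 °C, under the boiling point, so the assumption holds.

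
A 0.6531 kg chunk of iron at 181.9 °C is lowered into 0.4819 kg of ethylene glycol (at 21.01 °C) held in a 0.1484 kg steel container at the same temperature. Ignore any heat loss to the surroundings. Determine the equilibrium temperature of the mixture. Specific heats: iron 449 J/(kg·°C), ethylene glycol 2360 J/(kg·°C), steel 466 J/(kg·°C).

T_f ≈ 52.5 °C

Let T be the final temperature. ΣQ_i = 0:
0.6531·449·(T − 181.9) + 0.4819·2360·(T − 21.01) + 0.1484·466·(T − 21.01) = 0
293.24(T − 181.9) + 1137.3(T − 21.01) + 69.15(T − 21.01) = 0
1499.7 T = 78688
T = 78688 / 1499.7 = 52.5 °C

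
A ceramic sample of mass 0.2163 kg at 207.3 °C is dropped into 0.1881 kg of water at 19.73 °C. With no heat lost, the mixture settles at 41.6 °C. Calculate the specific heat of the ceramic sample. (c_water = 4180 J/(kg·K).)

c ≈ 480 J/(kg·K)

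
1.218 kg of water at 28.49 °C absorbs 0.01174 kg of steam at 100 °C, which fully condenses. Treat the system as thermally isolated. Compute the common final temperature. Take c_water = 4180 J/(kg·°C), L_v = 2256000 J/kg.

T_f ≈ 34.3 °C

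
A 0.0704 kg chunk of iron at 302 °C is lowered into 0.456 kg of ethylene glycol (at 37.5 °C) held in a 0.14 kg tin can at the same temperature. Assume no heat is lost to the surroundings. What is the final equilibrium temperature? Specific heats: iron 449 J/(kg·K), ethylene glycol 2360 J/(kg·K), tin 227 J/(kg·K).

Conservation of energy gives ΣQ = 0:
0.0704·449·(T − 302) + 0.456·2360·(T − 37.5) + 0.14·227·(T − 37.5) = 0
31.61(T − 302) + 1076.2(T − 37.5) + 31.78(T − 37.5) = 0
1139.5 T = 51094
T = 51094/1139.5 ≈ 44.84 °C

T_f ≈ 44.8 °C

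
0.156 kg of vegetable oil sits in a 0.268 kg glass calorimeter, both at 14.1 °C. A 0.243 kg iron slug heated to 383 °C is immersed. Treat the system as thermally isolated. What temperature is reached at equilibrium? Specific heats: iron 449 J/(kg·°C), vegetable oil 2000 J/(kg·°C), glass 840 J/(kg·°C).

Heat gained plus heat lost sum to zero:
0.243·449·(T − 383) + 0.156·2000·(T − 14.1) + 0.268·840·(T − 14.1) = 0
109.11(T − 383) + 312(T − 14.1) + 225.12(T − 14.1) = 0
646.23 T = 49361
T = 49361/646.23 ≈ 76.38 °C

T_f ≈ 76.4 °C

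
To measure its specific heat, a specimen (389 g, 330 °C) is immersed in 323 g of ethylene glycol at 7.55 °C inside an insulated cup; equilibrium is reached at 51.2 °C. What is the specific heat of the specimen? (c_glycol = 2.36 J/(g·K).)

Let T be the final temperature. ΣQ_i = 0:
389·c·(51.2 − 330) + 323·2.36·(51.2 − 7.55) = 0
-108453 c = -33274
c = -33274/-108453 ≈ 0.3068 J/(g·K)

c ≈ 0.307 J/(g·K)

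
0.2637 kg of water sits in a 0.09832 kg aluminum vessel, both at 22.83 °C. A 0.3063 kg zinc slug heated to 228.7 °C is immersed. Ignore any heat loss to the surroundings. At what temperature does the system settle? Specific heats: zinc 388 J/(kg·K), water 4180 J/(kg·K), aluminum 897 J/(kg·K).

T_f ≈ 41.5 °C

Let T be the final temperature. ΣQ_i = 0:
0.3063·388·(T − 228.7) + 0.2637·4180·(T − 22.83) + 0.09832·897·(T − 22.83) = 0
1309.3 T = 54358
T ≈ 41.52 °C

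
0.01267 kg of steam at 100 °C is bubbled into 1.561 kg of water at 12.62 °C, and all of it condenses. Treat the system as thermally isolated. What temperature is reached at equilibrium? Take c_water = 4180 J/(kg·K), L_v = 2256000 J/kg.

T_f ≈ 17.7 °C

Heat gained plus heat lost sum to zero:
latent heat released on condensation: 0.01267×2256000 = 28584; condensed water 100 °C→T: 52.96(T − 100); water warms: 1.561×4180×(T − 12.62) = 6525(T − 12.62)
6577.9 T = 28584 + 5296.1 + 82345 = 116225
T ≈ 17.67 °C (< 100 °C, so full condensation is consistent).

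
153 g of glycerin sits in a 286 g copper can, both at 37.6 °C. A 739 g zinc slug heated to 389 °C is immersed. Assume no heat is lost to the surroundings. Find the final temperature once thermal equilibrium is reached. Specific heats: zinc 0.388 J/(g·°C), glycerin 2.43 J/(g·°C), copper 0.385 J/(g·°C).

T_f ≈ 168.7 °C

Taking heat into each body as positive, Σ m c ΔT = 0:
739*0.388*(T − 389) + 153*2.43*(T − 37.6) + 286*0.385*(T − 37.6) = 0
286.73(T − 389) + 371.79(T − 37.6) + 110.11(T − 37.6) = 0
(286.73 + 371.79 + 110.11) T = 286.73*389 + 371.79*37.6 + 110.11*37.6
T = 129658 / 768.63 = 169 °C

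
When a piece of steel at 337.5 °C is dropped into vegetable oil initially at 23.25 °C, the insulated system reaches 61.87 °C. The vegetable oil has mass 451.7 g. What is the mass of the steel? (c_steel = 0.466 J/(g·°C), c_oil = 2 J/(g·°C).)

Let T be the final temperature. ΣQ_i = 0:
m·0.466·(61.87 − 337.5) + 451.7·2·(61.87 − 23.25) = 0
-128.44 m = -34889
m = -34889/-128.44 ≈ 271.6 g

m ≈ 272 g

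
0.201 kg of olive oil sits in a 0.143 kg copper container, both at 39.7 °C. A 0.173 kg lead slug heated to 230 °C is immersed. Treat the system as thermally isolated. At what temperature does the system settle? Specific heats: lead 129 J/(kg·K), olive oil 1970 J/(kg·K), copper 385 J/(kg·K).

T_f ≈ 48.7 °C

T_f is the heat-capacity-weighted average of the initial temperatures:
T_f = (22.32×230 + 395.97×39.7 + 55.05×39.7) / (22.32 + 395.97 + 55.05)
    = 23039 / 473.34 ≈ 48.67 °C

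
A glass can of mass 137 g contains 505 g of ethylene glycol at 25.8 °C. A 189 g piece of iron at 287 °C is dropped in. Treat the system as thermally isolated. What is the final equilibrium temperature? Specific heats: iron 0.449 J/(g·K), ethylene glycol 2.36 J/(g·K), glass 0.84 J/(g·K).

T_f ≈ 41.7 °C

Energy conservation, ΣQ = 0:
189×0.449×(T − 287) + 505×2.36×(T − 25.8) + 137×0.84×(T − 25.8) = 0
1391.7 T = 58073
T = 58073 / 1391.7 = 41.7 °C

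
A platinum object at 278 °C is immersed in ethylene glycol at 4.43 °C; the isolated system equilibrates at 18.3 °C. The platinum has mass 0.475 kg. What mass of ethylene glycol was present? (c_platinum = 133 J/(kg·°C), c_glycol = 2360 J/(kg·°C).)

|Q_platinum| = |Q_glycol|:
0.475·133·(278 − 18.3) = m·2360·(18.3 − 4.43)
32733 m = 16407  ⇒  m ≈ 0.5012 kg

m ≈ 0.501 kg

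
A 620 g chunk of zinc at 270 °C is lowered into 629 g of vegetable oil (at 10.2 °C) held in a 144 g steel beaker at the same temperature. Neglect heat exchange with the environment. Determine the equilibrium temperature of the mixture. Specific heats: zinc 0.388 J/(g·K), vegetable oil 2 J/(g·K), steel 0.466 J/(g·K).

Conservation of energy gives ΣQ = 0:
620·0.388·(T − 270) + 629·2·(T − 10.2) + 144·0.466·(T − 10.2) = 0
1565.7 T = 78467
T = 78467/1565.7 ≈ 50.12 °C

T_f ≈ 50.1 °C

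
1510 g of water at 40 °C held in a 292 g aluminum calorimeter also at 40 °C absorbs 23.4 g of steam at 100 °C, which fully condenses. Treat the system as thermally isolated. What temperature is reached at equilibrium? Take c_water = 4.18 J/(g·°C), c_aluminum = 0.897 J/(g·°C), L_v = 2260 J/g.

T_f ≈ 48.8 °C

Energy conservation, ΣQ = 0:
steam→water at 100 °C releases m L_v = 23.4×2260 = 52884
  condensed water 100 °C→T: 97.81(T − 100)
  original water: 6311.8(T − 40)
  cup: 261.92(T − 40)
6671.5 T = 52884 + 9781.2 + 262949 = 325614
T ≈ 48.81 °C, under the boiling point, so the assumption holds.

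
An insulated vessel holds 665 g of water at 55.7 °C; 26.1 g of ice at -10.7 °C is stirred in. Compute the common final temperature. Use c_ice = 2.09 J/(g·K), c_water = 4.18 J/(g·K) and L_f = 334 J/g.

Energy conservation, ΣQ = 0:
warm ice to 0 °C: 26.1·2.09·(0 − (-10.7)) = 583.67
  melt ice: 26.1·334 = 8717.4
  warm the meltwater: 109.1 T
  water: 2779.7(T − 55.7)
2888.8 T = 154829 − 9301.1 = 145528
T ≈ 50.38 °C. Since T > 0 °C, the all-ice-melts assumption holds.

T_f ≈ 50.4 °C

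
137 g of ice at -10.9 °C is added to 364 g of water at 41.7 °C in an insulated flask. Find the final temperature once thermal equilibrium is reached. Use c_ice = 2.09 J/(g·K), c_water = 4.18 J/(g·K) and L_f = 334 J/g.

Heat gained plus heat lost sum to zero:
warm ice to 0 °C: 137×2.09×(0 − (-10.9)) = 3121; melt ice: 137×334 = 45758; meltwater 0→T: 137×4.18×T = 572.66 T; water: 1521.5(T − 41.7)
2094.2 T = 63447 − 48879 = 14568
T ≈ 6.96 °C. Since T > 0 °C, the all-ice-melts assumption holds.

T_f ≈ 7.0 °C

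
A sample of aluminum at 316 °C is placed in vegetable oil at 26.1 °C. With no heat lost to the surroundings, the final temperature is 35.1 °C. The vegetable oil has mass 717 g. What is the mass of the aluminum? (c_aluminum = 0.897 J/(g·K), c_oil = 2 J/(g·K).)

Heat lost by the aluminum = heat gained by the oil:
m×0.897×(316 − 35.1) = 717×2×(35.1 − 26.1)
251.97 m = 12906  ⇒  m ≈ 51.22 g

m ≈ 51.2 g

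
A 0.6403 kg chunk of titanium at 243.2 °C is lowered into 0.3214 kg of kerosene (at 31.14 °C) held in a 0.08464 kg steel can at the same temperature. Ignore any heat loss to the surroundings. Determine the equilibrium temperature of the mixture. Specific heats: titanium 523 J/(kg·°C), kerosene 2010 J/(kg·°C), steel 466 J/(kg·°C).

Net heat exchanged in the isolated system is zero:
0.6403×523×(T − 243.2) + 0.3214×2010×(T − 31.14) + 0.08464×466×(T − 31.14) = 0
334.88(T − 243.2) + 646.01(T − 31.14) + 39.44(T − 31.14) = 0
(334.88 + 646.01 + 39.44) T = 334.88×243.2 + 646.01×31.14 + 39.44×31.14
T ≈ 100.74 °C

T_f ≈ 100.7 °C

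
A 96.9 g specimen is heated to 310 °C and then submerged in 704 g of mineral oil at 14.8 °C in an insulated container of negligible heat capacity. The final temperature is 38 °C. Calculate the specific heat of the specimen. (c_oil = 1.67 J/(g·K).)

m_s c (T_s − T_f) = m_oil c_oil (T_f − T_0):
96.9·c·(310 − 38) = 704·1.67·(38 − 14.8)
26357 c = 27276  ⇒  c ≈ 1.035 J/(g·K)

c ≈ 1.03 J/(g·K)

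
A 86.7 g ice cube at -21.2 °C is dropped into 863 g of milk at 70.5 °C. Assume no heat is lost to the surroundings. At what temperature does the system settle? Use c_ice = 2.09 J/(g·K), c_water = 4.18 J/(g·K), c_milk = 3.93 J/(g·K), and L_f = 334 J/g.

Energy balance with sensible and latent terms:
warm ice to 0 °C: 86.7×2.09×(0 − (-21.2)) = 3841.5
  fusion: m_ice L_f = 86.7×334 = 28958
  warm the meltwater: 362.41 T
  milk: 3391.6(T − 70.5)
3754 T = 239107 − 32799 = 206308
T ≈ 54.96 °C. Since T > 0 °C, the all-ice-melts assumption holds.

T_f ≈ 55.0 °C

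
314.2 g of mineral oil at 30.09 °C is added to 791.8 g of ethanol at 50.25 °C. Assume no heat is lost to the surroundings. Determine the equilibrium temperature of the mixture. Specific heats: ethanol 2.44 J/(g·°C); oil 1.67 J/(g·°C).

Set heat shed by the hot body equal to heat absorbed by the cold body:
791.8×2.44×(50.25 − T) = 314.2×1.67×(T − 30.09)
1932(50.25 − T) = 524.71(T − 30.09)
2456.7 T = 112871  ⇒  T ≈ 45.94 °C

T_f ≈ 45.9 °C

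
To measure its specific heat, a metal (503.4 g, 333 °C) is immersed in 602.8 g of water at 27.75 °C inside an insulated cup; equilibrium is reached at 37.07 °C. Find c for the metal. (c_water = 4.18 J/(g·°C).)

Net heat exchanged in the isolated system is zero:
503.4×c×(37.07 − 333) + 602.8×4.18×(37.07 − 27.75) = 0
-148971 c = -23484
c = -23484/-148971 ≈ 0.1576 J/(g·°C)

c ≈ 0.158 J/(g·°C)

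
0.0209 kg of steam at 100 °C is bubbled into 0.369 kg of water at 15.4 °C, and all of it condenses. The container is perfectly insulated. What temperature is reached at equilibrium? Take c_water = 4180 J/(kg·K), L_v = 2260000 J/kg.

T_f ≈ 48.9 °C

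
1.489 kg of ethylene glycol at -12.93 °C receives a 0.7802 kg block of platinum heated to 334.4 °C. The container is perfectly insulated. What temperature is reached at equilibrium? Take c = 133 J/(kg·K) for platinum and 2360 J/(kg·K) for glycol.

Net heat exchanged in the isolated system is zero:
0.7802*133*(T − 334.4) + 1.489*2360*(T − (-12.93)) = 0
103.77(T − 334.4) + 3514(T − (-12.93)) = 0
(103.77 + 3514) T = 103.77*334.4 + 3514*(-12.93)
T ≈ -2.97 °C

T_f ≈ -3.0 °C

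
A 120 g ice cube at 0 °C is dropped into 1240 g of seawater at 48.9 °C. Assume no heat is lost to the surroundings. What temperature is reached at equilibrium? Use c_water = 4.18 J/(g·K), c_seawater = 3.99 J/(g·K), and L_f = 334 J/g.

Sum of m c ΔT and latent-heat terms is zero:
fusion: m_ice L_f = 120·334 = 40080
  meltwater 0→T: 120·4.18·T = 501.6 T
  seawater: 4947.6(T − 48.9)
5449.2 T = 241938 − 40080 = 201858
T ≈ 37.04 °C (positive, so assuming full melt was valid).

T_f ≈ 37.0 °C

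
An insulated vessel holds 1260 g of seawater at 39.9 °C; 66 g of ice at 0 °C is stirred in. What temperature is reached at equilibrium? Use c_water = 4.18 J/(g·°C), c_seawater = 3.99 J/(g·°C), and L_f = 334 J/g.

Conservation of energy gives ΣQ = 0:
melt ice: 66×334 = 22044; warm the meltwater: 275.88 T; seawater: 5027.4(T − 39.9)
5303.3 T = 200593 − 22044 = 178549
T ≈ 33.67 °C (positive, so assuming full melt was valid).

T_f ≈ 33.7 °C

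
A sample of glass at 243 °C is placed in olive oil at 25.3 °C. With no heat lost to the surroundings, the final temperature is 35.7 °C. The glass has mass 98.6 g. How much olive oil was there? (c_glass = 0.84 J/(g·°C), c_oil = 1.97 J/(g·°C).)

Setting the total heat transfer to zero:
98.6×0.84×(35.7 − 243) + m×1.97×(35.7 − 25.3) = 0
20.49 m = 17169
m = 17169/20.49 ≈ 838 g

m ≈ 838 g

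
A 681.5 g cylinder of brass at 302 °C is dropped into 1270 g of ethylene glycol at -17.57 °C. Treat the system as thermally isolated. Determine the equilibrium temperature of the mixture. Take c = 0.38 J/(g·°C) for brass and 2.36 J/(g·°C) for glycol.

T_f ≈ 7.8 °C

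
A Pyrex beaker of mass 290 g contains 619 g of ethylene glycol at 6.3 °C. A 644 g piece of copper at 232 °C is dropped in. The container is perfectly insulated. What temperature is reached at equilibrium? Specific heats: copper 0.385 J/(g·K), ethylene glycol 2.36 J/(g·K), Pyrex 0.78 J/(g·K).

Taking heat into each body as positive, Σ m c ΔT = 0:
644×0.385×(T − 232) + 619×2.36×(T − 6.3) + 290×0.78×(T − 6.3) = 0
247.94(T − 232) + 1460.8(T − 6.3) + 226.2(T − 6.3) = 0
(247.94 + 1460.8 + 226.2) T = 247.94×232 + 1460.8×6.3 + 226.2×6.3
T ≈ 35.22 °C

T_f ≈ 35.2 °C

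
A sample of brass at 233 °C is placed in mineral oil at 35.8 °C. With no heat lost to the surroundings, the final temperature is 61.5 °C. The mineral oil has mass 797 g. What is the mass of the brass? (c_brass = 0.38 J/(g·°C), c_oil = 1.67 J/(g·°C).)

m ≈ 525 g

Taking heat into each body as positive, Σ m c ΔT = 0:
m·0.38·(61.5 − 233) + 797·1.67·(61.5 − 35.8) = 0
-65.17 m = -34206
m = -34206/-65.17 ≈ 524.9 g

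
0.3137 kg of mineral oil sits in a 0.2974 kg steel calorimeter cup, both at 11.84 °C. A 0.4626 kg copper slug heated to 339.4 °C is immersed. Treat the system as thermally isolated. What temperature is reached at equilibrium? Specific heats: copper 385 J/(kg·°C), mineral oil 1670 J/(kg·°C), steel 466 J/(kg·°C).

T_f ≈ 81.2 °C

Net heat exchanged in the isolated system is zero:
0.4626·385·(T − 339.4) + 0.3137·1670·(T − 11.84) + 0.2974·466·(T − 11.84) = 0
840.57 T = 68291
T = 68291/840.57 ≈ 81.24 °C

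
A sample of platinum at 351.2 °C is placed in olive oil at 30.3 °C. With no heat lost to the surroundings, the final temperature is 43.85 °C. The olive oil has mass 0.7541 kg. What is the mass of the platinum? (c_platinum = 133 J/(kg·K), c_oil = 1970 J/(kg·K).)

m ≈ 0.492 kg

Let T be the final temperature. ΣQ_i = 0:
m×133×(43.85 − 351.2) + 0.7541×1970×(43.85 − 30.3) = 0
-40878 m = -20130
m = -20130/-40878 ≈ 0.4924 kg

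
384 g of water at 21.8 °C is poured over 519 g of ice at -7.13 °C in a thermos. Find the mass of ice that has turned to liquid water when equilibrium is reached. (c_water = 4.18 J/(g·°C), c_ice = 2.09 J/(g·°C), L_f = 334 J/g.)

m_melted ≈ 81.6 g

Heat available from the water dropping to 0 °C: 384·4.18·21.8 = 34992 J.
Warming the ice to 0 °C takes 519·2.09·7.13 = 7734 J, leaving 27258 J for melting.
Melting all 519 g of ice would need 519·334 = 173346 J.
Since 27258 < 173346 J, not all the ice melts; equilibrium is at 0 °C.
Mass melted = 27258/334 ≈ 81.61 g.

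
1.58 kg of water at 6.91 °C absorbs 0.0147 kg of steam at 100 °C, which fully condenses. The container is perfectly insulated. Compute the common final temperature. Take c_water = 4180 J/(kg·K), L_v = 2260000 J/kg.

Heat gained plus heat lost sum to zero:
latent heat released on condensation: 0.0147×2260000 = 33222
  condensed water 100 °C→T: 61.45(T − 100)
  water warms: 1.58×4180×(T − 6.91) = 6604.4(T − 6.91)
6665.8 T = 33222 + 6144.6 + 45636 = 85003
T ≈ 12.75 °C (< 100 °C, so full condensation is consistent).

T_f ≈ 12.8 °C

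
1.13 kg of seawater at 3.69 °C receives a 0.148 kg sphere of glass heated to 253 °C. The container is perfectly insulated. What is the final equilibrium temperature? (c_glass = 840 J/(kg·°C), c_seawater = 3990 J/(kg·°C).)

With ΣQ=0 the equilibrium temperature is the m·c-weighted mean:
T_f = (124.32*253 + 4508.7*3.69) / (124.32 + 4508.7)
    = 48090 / 4633 ≈ 10.38 °C

T_f ≈ 10.4 °C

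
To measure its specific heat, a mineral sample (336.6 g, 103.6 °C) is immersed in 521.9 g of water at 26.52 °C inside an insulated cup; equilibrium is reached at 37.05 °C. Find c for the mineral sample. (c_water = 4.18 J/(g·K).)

Let T be the final temperature. ΣQ_i = 0:
336.6·c·(37.05 − 103.6) + 521.9·4.18·(37.05 − 26.52) = 0
-22401 c = -22972
c = -22972/-22401 ≈ 1.025 J/(g·K)

c ≈ 1.03 J/(g·K)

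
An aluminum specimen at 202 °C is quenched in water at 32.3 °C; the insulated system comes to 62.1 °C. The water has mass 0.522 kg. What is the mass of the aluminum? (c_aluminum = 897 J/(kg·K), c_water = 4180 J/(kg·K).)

Setting the total heat transfer to zero:
m×897×(62.1 − 202) + 0.522×4180×(62.1 − 32.3) = 0
-125490 m = -65022
m = -65022/-125490 ≈ 0.5181 kg

m ≈ 0.518 kg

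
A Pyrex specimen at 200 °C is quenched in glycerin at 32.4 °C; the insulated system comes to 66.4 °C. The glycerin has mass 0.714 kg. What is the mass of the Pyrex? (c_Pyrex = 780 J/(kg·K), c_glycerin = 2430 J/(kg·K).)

Energy conservation, ΣQ = 0:
m×780×(66.4 − 200) + 0.714×2430×(66.4 − 32.4) = 0
-104208 m = -58991
m = -58991/-104208 ≈ 0.5661 kg

m ≈ 0.566 kg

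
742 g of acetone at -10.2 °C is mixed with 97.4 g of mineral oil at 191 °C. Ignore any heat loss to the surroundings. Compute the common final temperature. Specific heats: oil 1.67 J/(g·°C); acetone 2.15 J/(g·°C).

Set heat shed by the hot body equal to heat absorbed by the cold body:
97.4*1.67*(191 − T) = 742*2.15*(T − (-10.2))
162.66(191 − T) = 1595.3(T − (-10.2))
1758 T = 14796  ⇒  T ≈ 8.42 °C

T_f ≈ 8.4 °C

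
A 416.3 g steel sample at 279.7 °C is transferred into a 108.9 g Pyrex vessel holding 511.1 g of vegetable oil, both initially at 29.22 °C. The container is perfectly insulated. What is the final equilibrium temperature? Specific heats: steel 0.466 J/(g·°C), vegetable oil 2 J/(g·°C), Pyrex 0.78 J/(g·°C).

T_f ≈ 66.6 °C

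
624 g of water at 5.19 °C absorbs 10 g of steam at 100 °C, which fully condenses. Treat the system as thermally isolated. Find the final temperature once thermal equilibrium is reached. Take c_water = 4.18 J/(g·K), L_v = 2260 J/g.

T_f ≈ 15.2 °C

Setting the total heat transfer to zero:
condense steam: −10·2260 = −22600; condensed water 100 °C→T: 41.8(T − 100); water warms: 624·4.18·(T − 5.19) = 2608.3(T − 5.19)
2650.1 T = 22600 + 4180 + 13537 = 40317
T ≈ 15.21 °C — below 100 °C, confirming all the steam condensed.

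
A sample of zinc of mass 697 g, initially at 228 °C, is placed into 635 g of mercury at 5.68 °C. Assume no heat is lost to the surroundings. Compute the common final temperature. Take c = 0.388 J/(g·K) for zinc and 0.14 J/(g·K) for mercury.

T_f ≈ 173.0 °C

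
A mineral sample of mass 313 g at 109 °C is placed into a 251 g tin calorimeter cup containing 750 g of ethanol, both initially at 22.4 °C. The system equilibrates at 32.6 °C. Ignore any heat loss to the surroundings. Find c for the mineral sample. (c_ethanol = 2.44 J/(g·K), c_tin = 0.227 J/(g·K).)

c ≈ 0.805 J/(g·K)

Heat gained plus heat lost sum to zero:
313×c×(32.6 − 109) + 750×2.44×(32.6 − 22.4) + 251×0.227×(32.6 − 22.4) = 0
-23913 c = -19247
c = -19247/-23913 ≈ 0.8049 J/(g·K)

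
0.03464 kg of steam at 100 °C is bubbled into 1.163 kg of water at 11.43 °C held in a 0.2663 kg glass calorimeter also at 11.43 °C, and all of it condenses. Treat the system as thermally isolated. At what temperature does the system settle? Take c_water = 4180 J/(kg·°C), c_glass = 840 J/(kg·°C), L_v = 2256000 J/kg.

T_f ≈ 28.8 °C

Taking heat into each body as positive, Σ m c ΔT = 0:
condense steam: −0.03464·2256000 = −78148; condensate cools 100→T: 0.03464·4180·(T − 100) = 144.8(T − 100); original water: 4861.3(T − 11.43); cup: 223.69(T − 11.43)
5229.8 T = 78148 + 14480 + 58122 = 150749
T ≈ 28.82 °C, under the boiling point, so the assumption holds.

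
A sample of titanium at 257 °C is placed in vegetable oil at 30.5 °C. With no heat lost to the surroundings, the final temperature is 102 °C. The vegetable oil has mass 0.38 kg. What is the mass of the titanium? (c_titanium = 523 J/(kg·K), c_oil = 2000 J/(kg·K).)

|Q_titanium| = |Q_oil|:
m×523×(257 − 102) = 0.38×2000×(102 − 30.5)
81065 m = 54340  ⇒  m ≈ 0.6703 kg

m ≈ 0.67 kg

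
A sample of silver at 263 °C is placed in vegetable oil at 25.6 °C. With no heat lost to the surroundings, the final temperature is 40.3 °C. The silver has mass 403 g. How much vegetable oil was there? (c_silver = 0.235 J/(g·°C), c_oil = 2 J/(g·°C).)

m ≈ 717 g

Heat lost by the silver = heat gained by the oil:
403×0.235×(263 − 40.3) = m×2×(40.3 − 25.6)
29.4 m = 21091  ⇒  m ≈ 717.4 g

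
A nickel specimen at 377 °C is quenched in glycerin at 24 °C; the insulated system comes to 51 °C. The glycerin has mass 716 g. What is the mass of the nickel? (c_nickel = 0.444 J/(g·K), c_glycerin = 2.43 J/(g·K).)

m ≈ 325 g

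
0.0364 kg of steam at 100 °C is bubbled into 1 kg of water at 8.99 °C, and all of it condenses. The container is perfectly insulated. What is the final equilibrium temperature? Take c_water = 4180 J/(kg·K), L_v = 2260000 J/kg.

Setting the total heat transfer to zero:
latent heat released on condensation: 0.0364×2260000 = 82264; condensed water 100 °C→T: 152.15(T − 100); water warms: 1×4180×(T − 8.99) = 4180(T − 8.99)
4332.2 T = 82264 + 15215 + 37578 = 135057
T ≈ 31.18 °C — below 100 °C, confirming all the steam condensed.

T_f ≈ 31.2 °C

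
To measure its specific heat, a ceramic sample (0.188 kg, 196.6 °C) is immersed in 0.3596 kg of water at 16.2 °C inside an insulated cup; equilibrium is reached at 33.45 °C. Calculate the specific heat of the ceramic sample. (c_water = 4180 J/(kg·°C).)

Heat lost by the ceramic sample = heat gained by the water:
0.188·c·(196.6 − 33.45) = 0.3596·4180·(33.45 − 16.2)
30.67 c = 25929  ⇒  c ≈ 845.4 J/(kg·°C)

c ≈ 845 J/(kg·°C)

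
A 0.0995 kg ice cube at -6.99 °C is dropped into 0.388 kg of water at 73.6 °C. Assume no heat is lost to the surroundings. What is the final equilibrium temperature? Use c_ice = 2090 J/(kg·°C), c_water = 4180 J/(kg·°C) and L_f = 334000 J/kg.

T_f ≈ 41.6 °C

Sum of m c ΔT and latent-heat terms is zero:
warm ice to 0 °C: 0.0995·2090·(0 − (-6.99)) = 1453.6; melt ice: 0.0995·334000 = 33233; warm the meltwater: 415.91 T; water cools: 0.388·4180·(T − 73.6) = 1621.8(T − 73.6)
2037.8 T = 119367 − 34687 = 84681
T ≈ 41.56 °C — above 0 °C, consistent with complete melting.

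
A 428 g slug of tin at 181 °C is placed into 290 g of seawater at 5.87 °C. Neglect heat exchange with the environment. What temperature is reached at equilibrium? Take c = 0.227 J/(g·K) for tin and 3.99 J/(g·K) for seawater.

Net heat exchanged in the isolated system is zero:
428×0.227×(T − 181) + 290×3.99×(T − 5.87) = 0
(97.16 + 1157.1) T = 97.16×181 + 1157.1×5.87
T = 24377/1254.3 ≈ 19.44 °C

T_f ≈ 19.4 °C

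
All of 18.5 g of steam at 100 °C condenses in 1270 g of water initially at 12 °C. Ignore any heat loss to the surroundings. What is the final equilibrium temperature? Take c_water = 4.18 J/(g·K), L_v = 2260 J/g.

Setting the total heat transfer to zero:
steam→water at 100 °C releases m L_v = 18.5×2260 = 41810; condensate cools 100→T: 18.5×4.18×(T − 100) = 77.33(T − 100); water warms: 1270×4.18×(T − 12) = 5308.6(T − 12)
5385.9 T = 41810 + 7733 + 63703 = 113246
T ≈ 21.03 °C (< 100 °C, so full condensation is consistent).

T_f ≈ 21.0 °C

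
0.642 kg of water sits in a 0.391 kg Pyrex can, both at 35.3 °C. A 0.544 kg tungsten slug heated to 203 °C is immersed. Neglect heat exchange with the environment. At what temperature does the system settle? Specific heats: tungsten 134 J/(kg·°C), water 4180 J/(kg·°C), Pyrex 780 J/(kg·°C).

T_f ≈ 39.3 °C

Heat gained plus heat lost sum to zero:
0.544×134×(T − 203) + 0.642×4180×(T − 35.3) + 0.391×780×(T − 35.3) = 0
72.9(T − 203) + 2683.6(T − 35.3) + 304.98(T − 35.3) = 0
3061.4 T = 120293
T = 120293 / 3061.4 = 39.3 °C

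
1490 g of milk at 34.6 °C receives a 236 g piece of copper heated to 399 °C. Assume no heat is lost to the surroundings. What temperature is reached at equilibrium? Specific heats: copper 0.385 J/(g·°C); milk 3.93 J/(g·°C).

|Q_copper| = |Q_milk|:
236*0.385*(399 − T) = 1490*3.93*(T − 34.6)
90.86(399 − T) = 5855.7(T − 34.6)
5946.6 T = 238860  ⇒  T ≈ 40.17 °C

T_f ≈ 40.2 °C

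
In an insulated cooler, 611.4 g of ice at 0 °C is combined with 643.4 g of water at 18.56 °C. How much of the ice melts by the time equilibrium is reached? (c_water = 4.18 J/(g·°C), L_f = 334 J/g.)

Cooling the water to 0 °C releases 643.4×4.18×18.56 = 49915 J.
Fully melting the ice requires m_ice L_f = 611.4×334 = 204208 J.
That's not enough to melt it all — equilibrium is at 0 °C with ice remaining.
Mass melted = 49915/334 ≈ 149.4 g.

m_melted ≈ 149 g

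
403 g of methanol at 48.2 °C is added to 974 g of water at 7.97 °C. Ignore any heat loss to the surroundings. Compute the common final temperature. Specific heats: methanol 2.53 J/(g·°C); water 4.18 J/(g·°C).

T_f ≈ 16.0 °C

T_f is the heat-capacity-weighted average of the initial temperatures:
T_f = (1019.6·48.2 + 4071.3·7.97) / (1019.6 + 4071.3)
    = 81593 / 5090.9 ≈ 16.03 °C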